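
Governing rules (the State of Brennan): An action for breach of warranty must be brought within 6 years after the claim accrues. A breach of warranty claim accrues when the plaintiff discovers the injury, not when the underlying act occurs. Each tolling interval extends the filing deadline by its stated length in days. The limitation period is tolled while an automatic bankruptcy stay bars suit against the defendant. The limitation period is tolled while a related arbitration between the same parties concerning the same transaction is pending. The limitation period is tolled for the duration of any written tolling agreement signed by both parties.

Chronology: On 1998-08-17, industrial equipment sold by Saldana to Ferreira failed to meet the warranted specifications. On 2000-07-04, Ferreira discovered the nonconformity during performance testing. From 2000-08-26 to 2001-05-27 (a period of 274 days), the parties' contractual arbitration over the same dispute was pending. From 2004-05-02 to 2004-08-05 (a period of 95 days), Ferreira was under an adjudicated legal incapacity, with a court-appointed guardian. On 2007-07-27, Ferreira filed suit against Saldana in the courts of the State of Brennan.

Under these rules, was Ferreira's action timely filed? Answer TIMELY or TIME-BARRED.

TIME-BARRED

Under the discovery rule, the claim accrued on 2000-07-04, when Ferreira discovered the injury — not on the 1998-08-17 date of the underlying act.
The untolled deadline — 6 years after 2000-07-04 — is 2006-07-04.
The period was tolled for 274 days by the pending related arbitration (2000-08-26 to 2001-05-27), pushing the deadline to 2007-04-04.
Although the plaintiff's incapacity ran from 2004-05-02 to 2004-08-05, the stated rules do not make that a tolling event, so it is disregarded.
Filing on 2007-07-27 missed the 2007-04-04 deadline — the action is time-barred.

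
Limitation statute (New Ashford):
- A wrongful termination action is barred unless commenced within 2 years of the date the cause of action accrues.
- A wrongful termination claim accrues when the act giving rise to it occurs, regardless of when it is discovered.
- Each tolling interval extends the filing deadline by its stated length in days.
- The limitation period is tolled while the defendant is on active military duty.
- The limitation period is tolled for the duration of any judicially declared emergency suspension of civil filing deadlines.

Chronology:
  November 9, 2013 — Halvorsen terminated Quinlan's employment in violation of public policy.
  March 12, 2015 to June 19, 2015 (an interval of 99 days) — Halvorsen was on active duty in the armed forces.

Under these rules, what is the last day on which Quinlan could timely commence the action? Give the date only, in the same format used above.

February 16, 2016

The cause of action accrued on November 9, 2013, the date of the act.
Adding the 2 years base period to November 9, 2013 gives a deadline of November 9, 2015, before any tolling.
The period was tolled for 99 days by the defendant's active military service (March 12, 2015 to June 19, 2015), pushing the deadline to February 16, 2016.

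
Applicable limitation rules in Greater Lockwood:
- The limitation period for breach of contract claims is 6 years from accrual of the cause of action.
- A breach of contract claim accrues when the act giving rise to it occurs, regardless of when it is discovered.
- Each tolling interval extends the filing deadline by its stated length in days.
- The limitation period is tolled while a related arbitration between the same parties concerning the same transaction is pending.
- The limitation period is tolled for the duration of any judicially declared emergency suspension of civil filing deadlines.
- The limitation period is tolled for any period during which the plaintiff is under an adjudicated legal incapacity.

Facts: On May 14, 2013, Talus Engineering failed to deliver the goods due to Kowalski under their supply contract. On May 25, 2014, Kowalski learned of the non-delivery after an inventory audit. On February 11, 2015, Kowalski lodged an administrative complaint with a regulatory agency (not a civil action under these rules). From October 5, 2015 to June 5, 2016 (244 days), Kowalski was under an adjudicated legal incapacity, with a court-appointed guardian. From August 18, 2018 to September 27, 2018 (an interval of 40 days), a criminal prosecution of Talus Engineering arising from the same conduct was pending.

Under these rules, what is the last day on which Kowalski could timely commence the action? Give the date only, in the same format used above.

January 13, 2020

Accrual is governed by the date of the act, so the period began to run on May 14, 2013; the later discovery on May 25, 2014 is irrelevant under the stated rule.
Adding the 6 years base period to May 14, 2013 gives a deadline of May 14, 2019, before any tolling.
The plaintiff's legal incapacity from October 5, 2015 to June 5, 2016 tolled the period for 244 days, extending the deadline to January 13, 2020.
The pending criminal prosecution from August 18, 2018 to September 27, 2018 does not toll the period, because no stated rule makes a criminal prosecution a tolling event.
The other events in the timeline have no effect on the limitation period under the stated rules.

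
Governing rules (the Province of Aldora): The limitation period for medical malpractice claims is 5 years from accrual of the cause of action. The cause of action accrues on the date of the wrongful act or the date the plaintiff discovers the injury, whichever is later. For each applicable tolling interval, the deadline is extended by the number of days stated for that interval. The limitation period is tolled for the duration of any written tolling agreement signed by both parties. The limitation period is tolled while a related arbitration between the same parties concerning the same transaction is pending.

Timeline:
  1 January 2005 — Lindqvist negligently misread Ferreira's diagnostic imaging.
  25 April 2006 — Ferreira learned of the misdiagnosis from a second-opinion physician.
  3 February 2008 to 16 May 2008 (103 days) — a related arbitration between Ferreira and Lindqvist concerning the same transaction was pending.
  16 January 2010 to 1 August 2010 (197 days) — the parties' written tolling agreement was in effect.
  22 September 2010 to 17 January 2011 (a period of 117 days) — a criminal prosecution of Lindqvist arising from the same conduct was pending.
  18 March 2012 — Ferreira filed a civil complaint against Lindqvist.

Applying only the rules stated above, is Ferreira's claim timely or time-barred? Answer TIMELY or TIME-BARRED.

Because discovery on 25 April 2006 post-dates the 1 January 2005 act, accrual under the later-of rule falls on 25 April 2006.
Adding the 5 years base period to 25 April 2006 gives a deadline of 25 April 2011, before any tolling.
Because the pending related arbitration ran from 3 February 2008 to 16 May 2008, the deadline is extended by 103 days to 6 August 2011.
Because the written tolling agreement ran from 16 January 2010 to 1 August 2010, the deadline is extended by 197 days to 19 February 2012.
The pending criminal prosecution from 22 September 2010 to 17 January 2011 does not toll the period, because no stated rule makes a criminal prosecution a tolling event.
Ferreira filed on 18 March 2012, after the 19 February 2012 deadline, so the action is time-barred.

TIME-BARRED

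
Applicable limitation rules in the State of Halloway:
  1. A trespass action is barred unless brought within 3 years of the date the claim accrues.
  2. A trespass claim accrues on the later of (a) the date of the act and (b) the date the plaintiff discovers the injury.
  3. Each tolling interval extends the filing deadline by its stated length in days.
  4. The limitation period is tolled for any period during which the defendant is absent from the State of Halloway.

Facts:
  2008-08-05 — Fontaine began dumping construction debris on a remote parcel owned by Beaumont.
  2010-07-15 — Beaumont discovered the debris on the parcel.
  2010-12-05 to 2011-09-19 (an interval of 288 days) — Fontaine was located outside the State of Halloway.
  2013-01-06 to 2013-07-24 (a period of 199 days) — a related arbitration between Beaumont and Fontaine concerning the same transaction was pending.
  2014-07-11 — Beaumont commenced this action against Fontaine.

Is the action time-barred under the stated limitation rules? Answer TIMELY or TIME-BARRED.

TIME-BARRED

Because discovery on 2010-07-15 post-dates the 2008-08-05 act, accrual under the later-of rule falls on 2010-07-15.
3 years from 2010-07-15 is 2013-07-15.
The period was tolled for 288 days by the defendant's absence from the jurisdiction (2010-12-05 to 2011-09-19), pushing the deadline to 2014-04-29.
The pending related arbitration from 2013-01-06 to 2013-07-24 does not toll the period, because no stated rule makes a pending arbitration a tolling event.
Beaumont filed on 2014-07-11, after the 2014-04-29 deadline, so the action is time-barred.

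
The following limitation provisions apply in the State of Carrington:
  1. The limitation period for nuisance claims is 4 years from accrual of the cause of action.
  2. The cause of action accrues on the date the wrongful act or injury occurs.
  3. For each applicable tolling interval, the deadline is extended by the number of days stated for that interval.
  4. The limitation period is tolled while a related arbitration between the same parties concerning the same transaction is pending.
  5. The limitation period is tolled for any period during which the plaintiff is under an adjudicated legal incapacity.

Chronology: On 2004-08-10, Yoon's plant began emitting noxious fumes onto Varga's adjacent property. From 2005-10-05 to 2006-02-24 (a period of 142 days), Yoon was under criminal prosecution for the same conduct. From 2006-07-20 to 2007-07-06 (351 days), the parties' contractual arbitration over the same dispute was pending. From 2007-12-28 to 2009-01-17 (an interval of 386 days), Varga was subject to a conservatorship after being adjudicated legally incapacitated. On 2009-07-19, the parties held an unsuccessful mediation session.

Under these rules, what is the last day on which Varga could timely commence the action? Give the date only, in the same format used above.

The claim accrued on 2004-08-10, when the wrongful act occurred.
Adding the 4 years base period to 2004-08-10 gives a deadline of 2008-08-10, before any tolling.
The pending related arbitration from 2006-07-20 to 2007-07-06 tolled the period for 351 days, extending the deadline to 2009-07-27.
The plaintiff's legal incapacity from 2007-12-28 to 2009-01-17 tolled the period for 386 days, extending the deadline to 2010-08-17.
Although a criminal prosecution ran from 2005-10-05 to 2006-02-24, the stated rules do not make that a tolling event, so it is disregarded.
Nothing else in the chronology tolls or restarts the period.

2010-08-17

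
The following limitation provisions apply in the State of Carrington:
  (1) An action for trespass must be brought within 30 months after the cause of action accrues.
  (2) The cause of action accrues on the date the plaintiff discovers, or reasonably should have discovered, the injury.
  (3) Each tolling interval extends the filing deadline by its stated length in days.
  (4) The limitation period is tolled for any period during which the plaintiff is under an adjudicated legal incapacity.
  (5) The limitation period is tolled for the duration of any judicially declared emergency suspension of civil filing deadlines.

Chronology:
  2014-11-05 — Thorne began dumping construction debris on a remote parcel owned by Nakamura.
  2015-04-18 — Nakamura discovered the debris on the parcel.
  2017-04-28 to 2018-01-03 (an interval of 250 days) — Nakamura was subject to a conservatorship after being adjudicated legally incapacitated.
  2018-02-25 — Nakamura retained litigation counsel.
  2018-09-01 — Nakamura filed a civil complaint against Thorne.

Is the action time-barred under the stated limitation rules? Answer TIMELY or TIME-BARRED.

Accrual is tied to discovery, so the period began on 2015-04-18 rather than on 2014-11-05 when the act occurred.
The untolled deadline — 30 months after 2015-04-18 — is 2017-10-18.
The plaintiff's legal incapacity from 2017-04-28 to 2018-01-03 tolled the period for 250 days, extending the deadline to 2018-06-25.
None of the other events listed affects the running of the period under the stated rules.
Nakamura filed on 2018-09-01, after the 2018-06-25 deadline, so the action is time-barred.

TIME-BARRED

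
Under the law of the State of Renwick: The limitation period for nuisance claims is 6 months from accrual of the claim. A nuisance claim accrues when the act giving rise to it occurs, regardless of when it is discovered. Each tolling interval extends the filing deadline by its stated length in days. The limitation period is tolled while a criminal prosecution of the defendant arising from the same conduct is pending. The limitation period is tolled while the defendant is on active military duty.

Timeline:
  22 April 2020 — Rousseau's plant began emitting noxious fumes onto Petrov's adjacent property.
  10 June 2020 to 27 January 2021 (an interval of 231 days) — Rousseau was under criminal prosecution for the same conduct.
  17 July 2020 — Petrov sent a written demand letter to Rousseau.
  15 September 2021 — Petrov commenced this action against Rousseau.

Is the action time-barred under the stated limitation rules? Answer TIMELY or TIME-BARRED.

The claim accrued on 22 April 2020, when the wrongful act occurred.
Adding the 6 months base period to 22 April 2020 gives a deadline of 22 October 2020, before any tolling.
The pending criminal prosecution from 10 June 2020 to 27 January 2021 tolled the period for 231 days, extending the deadline to 10 June 2021.
Nothing else in the chronology tolls or restarts the period.
Filing on 15 September 2021 missed the 10 June 2021 deadline — the action is time-barred.

TIME-BARRED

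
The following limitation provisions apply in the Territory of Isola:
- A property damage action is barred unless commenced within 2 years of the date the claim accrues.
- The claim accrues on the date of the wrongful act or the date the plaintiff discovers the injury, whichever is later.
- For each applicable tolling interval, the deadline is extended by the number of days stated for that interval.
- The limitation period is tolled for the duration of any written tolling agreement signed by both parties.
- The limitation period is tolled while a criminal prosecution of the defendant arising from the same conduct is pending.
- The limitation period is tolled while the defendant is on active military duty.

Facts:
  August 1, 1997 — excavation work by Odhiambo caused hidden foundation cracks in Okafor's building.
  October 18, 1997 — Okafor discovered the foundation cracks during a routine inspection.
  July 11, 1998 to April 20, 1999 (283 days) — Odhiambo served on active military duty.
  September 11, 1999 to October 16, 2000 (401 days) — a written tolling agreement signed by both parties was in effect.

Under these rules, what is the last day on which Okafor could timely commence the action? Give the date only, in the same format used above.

Because discovery on October 18, 1997 post-dates the August 1, 1997 act, accrual under the later-of rule falls on October 18, 1997.
2 years from October 18, 1997 is October 18, 1999.
The defendant's active military service from July 11, 1998 to April 20, 1999 tolled the period for 283 days, extending the deadline to July 27, 2000.
Because the written tolling agreement ran from September 11, 1999 to October 16, 2000, the deadline is extended by 401 days to September 1, 2001.

September 1, 2001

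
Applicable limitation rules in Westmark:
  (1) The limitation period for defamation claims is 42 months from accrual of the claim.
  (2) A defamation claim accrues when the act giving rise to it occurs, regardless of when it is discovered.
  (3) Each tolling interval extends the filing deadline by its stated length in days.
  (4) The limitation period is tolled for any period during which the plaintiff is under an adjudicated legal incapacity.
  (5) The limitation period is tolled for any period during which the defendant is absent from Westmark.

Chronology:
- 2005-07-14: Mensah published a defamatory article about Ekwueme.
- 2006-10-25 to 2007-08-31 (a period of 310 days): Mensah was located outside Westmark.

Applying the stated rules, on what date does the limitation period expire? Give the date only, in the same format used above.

2009-11-20

The claim accrued on 2005-07-14, the date of the act.
The untolled deadline — 42 months after 2005-07-14 — is 2009-01-14.
The defendant's absence from the jurisdiction from 2006-10-25 to 2007-08-31 tolled the period for 310 days, extending the deadline to 2009-11-20.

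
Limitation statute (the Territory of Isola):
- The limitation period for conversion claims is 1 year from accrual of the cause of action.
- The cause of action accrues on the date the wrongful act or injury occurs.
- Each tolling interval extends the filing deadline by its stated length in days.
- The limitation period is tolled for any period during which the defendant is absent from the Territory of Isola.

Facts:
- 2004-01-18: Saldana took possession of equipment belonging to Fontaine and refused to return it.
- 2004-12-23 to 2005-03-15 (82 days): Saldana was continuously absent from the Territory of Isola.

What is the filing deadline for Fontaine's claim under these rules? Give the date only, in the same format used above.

The limitation period began to run on 2004-01-18.
1 year from 2004-01-18 is 2005-01-18.
The defendant's absence from the jurisdiction from 2004-12-23 to 2005-03-15 tolled the period for 82 days, extending the deadline to 2005-04-10.

2005-04-10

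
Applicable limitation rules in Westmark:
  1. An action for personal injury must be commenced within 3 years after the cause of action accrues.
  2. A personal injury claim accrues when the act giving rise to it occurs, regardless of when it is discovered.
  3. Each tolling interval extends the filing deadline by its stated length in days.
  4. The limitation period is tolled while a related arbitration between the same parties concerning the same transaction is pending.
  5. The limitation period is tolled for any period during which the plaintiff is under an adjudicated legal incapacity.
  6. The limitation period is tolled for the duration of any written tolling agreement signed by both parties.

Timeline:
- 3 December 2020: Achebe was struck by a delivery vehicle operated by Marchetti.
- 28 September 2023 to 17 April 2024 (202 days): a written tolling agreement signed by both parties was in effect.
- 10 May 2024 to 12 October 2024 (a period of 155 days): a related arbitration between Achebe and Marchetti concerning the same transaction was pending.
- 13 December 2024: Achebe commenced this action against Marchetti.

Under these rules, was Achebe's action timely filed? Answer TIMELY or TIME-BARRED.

TIME-BARRED

The claim accrued on 3 December 2020, when the wrongful act occurred.
The untolled deadline — 3 years after 3 December 2020 — is 3 December 2023.
The written tolling agreement from 28 September 2023 to 17 April 2024 tolled the period for 202 days, extending the deadline to 22 June 2024.
The period was tolled for 155 days by the pending related arbitration (10 May 2024 to 12 October 2024), pushing the deadline to 24 November 2024.
The 13 December 2024 filing falls after the 24 November 2024 deadline; the claim is time-barred.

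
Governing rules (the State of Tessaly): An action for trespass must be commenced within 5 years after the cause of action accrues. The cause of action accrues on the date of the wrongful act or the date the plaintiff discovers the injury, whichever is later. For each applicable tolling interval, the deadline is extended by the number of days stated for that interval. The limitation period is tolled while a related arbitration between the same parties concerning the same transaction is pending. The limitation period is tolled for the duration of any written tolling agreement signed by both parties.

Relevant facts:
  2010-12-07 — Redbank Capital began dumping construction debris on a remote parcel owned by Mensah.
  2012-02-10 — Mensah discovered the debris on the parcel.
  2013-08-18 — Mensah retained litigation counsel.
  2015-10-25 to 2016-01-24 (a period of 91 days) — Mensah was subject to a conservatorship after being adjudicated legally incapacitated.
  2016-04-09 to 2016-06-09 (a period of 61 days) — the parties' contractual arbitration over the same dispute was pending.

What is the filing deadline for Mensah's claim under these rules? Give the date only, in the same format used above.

Taking the later of the act (2010-12-07) and discovery (2012-02-10), the claim accrued on 2012-02-10.
5 years from 2012-02-10 is 2017-02-10.
Because the pending related arbitration ran from 2016-04-09 to 2016-06-09, the deadline is extended by 61 days to 2017-04-12.
Although the plaintiff's incapacity ran from 2015-10-25 to 2016-01-24, the stated rules do not make that a tolling event, so it is disregarded.
Nothing else in the chronology tolls or restarts the period.

2017-04-12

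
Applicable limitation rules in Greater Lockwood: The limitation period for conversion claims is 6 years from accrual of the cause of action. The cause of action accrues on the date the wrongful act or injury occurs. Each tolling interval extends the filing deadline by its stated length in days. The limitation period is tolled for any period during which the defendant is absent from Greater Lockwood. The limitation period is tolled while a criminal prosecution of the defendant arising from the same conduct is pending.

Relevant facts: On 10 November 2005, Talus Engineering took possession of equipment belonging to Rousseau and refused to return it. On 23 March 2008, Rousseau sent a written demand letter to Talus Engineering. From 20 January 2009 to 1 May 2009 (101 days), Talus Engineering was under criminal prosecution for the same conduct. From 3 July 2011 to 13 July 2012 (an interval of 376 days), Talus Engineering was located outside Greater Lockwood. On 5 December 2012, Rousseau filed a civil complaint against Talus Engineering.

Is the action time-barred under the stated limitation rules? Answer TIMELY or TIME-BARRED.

TIMELY

The cause of action accrued on 10 November 2005, the date of the act.
Adding the 6 years base period to 10 November 2005 gives a deadline of 10 November 2011, before any tolling.
The pending criminal prosecution from 20 January 2009 to 1 May 2009 tolled the period for 101 days, extending the deadline to 19 February 2012.
Because the defendant's absence from the jurisdiction ran from 3 July 2011 to 13 July 2012, the deadline is extended by 376 days to 1 March 2013.
Nothing else in the chronology tolls or restarts the period.
Rousseau filed on 5 December 2012, before the 1 March 2013 deadline, so the action is timely.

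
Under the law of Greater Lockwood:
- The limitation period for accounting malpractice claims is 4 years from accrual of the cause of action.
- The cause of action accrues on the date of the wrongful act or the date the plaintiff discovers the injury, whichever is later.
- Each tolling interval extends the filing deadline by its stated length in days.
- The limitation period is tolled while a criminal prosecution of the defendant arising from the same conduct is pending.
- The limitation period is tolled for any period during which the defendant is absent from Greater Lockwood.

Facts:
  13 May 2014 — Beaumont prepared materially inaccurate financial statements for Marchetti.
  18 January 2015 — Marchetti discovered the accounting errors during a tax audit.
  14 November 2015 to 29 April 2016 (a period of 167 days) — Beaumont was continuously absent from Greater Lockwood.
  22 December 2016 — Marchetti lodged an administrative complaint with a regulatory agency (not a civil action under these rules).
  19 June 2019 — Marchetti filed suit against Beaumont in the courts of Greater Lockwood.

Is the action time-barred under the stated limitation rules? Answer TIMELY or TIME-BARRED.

Taking the later of the act (13 May 2014) and discovery (18 January 2015), the claim accrued on 18 January 2015.
4 years from 18 January 2015 is 18 January 2019.
Because the defendant's absence from the jurisdiction ran from 14 November 2015 to 29 April 2016, the deadline is extended by 167 days to 4 July 2019.
None of the other events listed affects the running of the period under the stated rules.
Filing on 19 June 2019 beat the 4 July 2019 deadline — the action is timely.

TIMELY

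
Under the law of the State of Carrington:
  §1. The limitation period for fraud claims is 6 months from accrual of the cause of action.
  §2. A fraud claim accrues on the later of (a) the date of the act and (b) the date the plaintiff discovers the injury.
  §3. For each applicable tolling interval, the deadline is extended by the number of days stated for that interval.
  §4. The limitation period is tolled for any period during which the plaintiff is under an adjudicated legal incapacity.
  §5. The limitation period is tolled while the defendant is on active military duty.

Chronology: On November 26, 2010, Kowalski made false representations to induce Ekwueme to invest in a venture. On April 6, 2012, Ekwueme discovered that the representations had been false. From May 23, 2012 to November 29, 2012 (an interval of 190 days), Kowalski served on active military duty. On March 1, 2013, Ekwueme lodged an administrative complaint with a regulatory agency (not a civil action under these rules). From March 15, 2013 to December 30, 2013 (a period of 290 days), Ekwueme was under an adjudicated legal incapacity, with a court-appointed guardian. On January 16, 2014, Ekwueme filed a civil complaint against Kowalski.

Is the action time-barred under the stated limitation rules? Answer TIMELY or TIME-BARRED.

The claim accrued on April 6, 2012 — the later of the November 26, 2010 act and the April 6, 2012 discovery.
Adding the 6 months base period to April 6, 2012 gives a deadline of October 6, 2012, before any tolling.
Because the defendant's active military service ran from May 23, 2012 to November 29, 2012, the deadline is extended by 190 days to April 14, 2013.
The plaintiff's legal incapacity from March 15, 2013 to December 30, 2013 tolled the period for 290 days, extending the deadline to January 29, 2014.
None of the other events listed affects the running of the period under the stated rules.
Filing on January 16, 2014 beat the January 29, 2014 deadline — the action is timely.

TIMELY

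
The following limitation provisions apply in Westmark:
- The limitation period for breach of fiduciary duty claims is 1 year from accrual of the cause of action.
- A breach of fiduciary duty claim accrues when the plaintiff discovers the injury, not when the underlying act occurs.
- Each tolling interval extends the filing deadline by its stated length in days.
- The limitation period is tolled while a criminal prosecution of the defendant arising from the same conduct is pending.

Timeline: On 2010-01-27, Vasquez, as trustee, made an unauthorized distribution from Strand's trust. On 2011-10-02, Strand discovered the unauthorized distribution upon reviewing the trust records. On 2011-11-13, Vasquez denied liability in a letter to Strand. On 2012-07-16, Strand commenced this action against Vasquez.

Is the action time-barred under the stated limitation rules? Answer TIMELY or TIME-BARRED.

Accrual is tied to discovery, so the period began on 2011-10-02 rather than on 2010-01-27 when the act occurred.
Adding the 1 year base period to 2011-10-02 gives a deadline of 2012-10-02, before any tolling.
Nothing else in the chronology tolls or restarts the period.
Filing on 2012-07-16 beat the 2012-10-02 deadline — the action is timely.

TIMELY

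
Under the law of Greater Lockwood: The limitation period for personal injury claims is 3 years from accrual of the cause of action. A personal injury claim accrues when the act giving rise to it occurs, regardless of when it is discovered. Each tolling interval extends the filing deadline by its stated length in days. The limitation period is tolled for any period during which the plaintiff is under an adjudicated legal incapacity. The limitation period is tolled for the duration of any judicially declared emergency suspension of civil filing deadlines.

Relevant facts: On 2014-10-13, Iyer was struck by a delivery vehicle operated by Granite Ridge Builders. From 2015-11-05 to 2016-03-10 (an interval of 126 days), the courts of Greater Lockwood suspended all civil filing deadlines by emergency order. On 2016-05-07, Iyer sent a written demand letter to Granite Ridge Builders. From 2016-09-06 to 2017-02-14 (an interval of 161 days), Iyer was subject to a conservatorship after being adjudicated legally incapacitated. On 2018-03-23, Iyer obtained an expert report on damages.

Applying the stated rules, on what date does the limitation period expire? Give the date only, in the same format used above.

The claim accrued on 2014-10-13, when the wrongful act occurred.
Adding the 3 years base period to 2014-10-13 gives a deadline of 2017-10-13, before any tolling.
Because the emergency suspension of filing deadlines ran from 2015-11-05 to 2016-03-10, the deadline is extended by 126 days to 2018-02-16.
The period was tolled for 161 days by the plaintiff's legal incapacity (2016-09-06 to 2017-02-14), pushing the deadline to 2018-07-27.
The other events in the timeline have no effect on the limitation period under the stated rules.

2018-07-27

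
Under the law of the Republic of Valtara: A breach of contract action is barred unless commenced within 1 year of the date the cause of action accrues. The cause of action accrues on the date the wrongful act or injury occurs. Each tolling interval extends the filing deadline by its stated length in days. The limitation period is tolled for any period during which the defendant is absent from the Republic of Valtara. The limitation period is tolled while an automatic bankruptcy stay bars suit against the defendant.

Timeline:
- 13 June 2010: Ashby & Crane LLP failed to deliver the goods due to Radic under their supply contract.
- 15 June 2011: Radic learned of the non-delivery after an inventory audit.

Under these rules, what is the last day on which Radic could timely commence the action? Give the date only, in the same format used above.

13 June 2011

Accrual is governed by the date of the act, so the period began to run on 13 June 2010; the later discovery on 15 June 2011 is irrelevant under the stated rule.
1 year from 13 June 2010 is 13 June 2011.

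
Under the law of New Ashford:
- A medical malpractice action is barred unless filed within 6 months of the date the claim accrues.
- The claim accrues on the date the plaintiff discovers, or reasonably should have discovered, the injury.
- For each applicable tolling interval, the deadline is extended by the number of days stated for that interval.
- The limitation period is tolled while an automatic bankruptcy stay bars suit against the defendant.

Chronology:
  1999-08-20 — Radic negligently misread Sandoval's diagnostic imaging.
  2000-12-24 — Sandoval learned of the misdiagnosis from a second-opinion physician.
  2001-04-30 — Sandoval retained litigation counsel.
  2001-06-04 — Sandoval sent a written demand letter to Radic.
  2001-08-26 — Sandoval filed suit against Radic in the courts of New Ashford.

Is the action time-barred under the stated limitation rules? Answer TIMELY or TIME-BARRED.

Accrual is tied to discovery, so the period began on 2000-12-24 rather than on 1999-08-20 when the act occurred.
The untolled deadline — 6 months after 2000-12-24 — is 2001-06-24.
None of the other events listed affects the running of the period under the stated rules.
Filing on 2001-08-26 missed the 2001-06-24 deadline — the action is time-barred.

TIME-BARRED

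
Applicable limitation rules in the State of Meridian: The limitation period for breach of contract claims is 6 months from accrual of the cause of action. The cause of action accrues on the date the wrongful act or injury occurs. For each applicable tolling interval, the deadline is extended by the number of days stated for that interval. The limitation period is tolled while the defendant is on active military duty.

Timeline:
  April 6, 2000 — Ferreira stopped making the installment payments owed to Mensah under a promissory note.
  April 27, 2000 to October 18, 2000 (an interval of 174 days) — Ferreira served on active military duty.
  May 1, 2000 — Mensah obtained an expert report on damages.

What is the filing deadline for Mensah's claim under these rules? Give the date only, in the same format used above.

March 29, 2001

The claim accrued on April 6, 2000, when the wrongful act occurred.
Adding the 6 months base period to April 6, 2000 gives a deadline of October 6, 2000, before any tolling.
The period was tolled for 174 days by the defendant's active military service (April 27, 2000 to October 18, 2000), pushing the deadline to March 29, 2001.
None of the other events listed affects the running of the period under the stated rules.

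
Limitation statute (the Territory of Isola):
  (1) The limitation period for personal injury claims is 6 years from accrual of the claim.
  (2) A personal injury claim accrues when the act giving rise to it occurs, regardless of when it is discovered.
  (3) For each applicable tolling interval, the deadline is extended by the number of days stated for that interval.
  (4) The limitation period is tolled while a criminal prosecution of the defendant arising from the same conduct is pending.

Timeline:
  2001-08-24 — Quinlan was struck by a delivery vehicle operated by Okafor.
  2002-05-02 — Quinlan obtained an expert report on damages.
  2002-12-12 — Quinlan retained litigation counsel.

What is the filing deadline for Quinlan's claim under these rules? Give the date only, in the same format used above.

2007-08-24

The claim accrued on 2001-08-24, when the wrongful act occurred.
The untolled deadline — 6 years after 2001-08-24 — is 2007-08-24.
The other events in the timeline have no effect on the limitation period under the stated rules.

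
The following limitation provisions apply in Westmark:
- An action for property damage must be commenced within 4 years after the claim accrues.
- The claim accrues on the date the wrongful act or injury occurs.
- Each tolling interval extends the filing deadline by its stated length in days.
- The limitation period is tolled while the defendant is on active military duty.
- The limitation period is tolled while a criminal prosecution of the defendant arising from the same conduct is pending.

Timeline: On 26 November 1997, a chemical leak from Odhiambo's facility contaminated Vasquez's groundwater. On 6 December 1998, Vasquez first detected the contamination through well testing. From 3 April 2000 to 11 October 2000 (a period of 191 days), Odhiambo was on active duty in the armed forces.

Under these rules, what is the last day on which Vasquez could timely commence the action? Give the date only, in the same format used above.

Accrual is governed by the date of the act, so the period began to run on 26 November 1997; the later discovery on 6 December 1998 is irrelevant under the stated rule.
Adding the 4 years base period to 26 November 1997 gives a deadline of 26 November 2001, before any tolling.
The defendant's active military service from 3 April 2000 to 11 October 2000 tolled the period for 191 days, extending the deadline to 5 June 2002.

5 June 2002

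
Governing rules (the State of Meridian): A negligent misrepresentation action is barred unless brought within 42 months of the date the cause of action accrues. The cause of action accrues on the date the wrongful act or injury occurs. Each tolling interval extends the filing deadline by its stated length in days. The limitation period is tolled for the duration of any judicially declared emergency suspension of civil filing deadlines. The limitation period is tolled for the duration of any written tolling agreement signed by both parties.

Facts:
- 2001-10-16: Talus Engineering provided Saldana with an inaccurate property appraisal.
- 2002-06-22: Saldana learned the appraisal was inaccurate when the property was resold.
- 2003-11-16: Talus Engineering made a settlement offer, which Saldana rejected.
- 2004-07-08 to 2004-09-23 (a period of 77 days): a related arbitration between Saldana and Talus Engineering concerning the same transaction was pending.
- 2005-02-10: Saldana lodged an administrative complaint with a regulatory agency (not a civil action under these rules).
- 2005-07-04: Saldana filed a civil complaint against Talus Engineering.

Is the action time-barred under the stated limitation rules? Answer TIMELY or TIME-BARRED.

The claim accrued on 2001-10-16, when the wrongful act occurred; under the stated occurrence rule the 2002-06-22 discovery does not delay accrual.
The untolled deadline — 42 months after 2001-10-16 — is 2005-04-16.
The pending related arbitration from 2004-07-08 to 2004-09-23 does not toll the period, because no stated rule makes a pending arbitration a tolling event.
Nothing else in the chronology tolls or restarts the period.
Saldana filed on 2005-07-04, after the 2005-04-16 deadline, so the action is time-barred.

TIME-BARRED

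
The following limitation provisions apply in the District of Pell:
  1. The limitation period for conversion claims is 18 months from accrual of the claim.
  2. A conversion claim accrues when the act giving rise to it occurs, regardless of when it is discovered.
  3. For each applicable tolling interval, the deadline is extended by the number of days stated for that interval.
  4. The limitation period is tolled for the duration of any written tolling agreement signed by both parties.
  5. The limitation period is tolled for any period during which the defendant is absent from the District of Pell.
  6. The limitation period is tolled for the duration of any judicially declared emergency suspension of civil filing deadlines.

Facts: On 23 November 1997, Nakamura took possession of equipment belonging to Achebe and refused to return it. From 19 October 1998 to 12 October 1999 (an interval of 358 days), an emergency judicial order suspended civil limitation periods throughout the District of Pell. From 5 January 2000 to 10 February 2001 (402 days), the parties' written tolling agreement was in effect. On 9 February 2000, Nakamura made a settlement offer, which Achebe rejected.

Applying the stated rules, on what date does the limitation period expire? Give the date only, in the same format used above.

21 June 2001

The claim accrued on 23 November 1997, the date of the act.
The untolled deadline — 18 months after 23 November 1997 — is 23 May 1999.
The emergency suspension of filing deadlines from 19 October 1998 to 12 October 1999 tolled the period for 358 days, extending the deadline to 15 May 2000.
Because the written tolling agreement ran from 5 January 2000 to 10 February 2001, the deadline is extended by 402 days to 21 June 2001.
Nothing else in the chronology tolls or restarts the period.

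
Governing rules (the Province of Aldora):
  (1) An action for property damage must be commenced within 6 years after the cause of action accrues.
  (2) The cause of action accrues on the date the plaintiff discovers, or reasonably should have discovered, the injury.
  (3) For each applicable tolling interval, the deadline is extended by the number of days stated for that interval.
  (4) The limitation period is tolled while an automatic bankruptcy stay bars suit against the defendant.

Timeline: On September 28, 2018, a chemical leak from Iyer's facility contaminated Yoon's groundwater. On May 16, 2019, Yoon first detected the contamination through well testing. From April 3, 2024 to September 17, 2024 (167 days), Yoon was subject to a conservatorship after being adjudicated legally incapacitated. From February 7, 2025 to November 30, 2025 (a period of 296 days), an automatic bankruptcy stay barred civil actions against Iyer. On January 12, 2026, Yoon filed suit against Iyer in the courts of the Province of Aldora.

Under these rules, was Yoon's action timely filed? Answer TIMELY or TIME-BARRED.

The claim did not accrue until Yoon discovered the injury on May 16, 2019; the September 28, 2018 act date does not start the clock under the stated rule.
6 years from May 16, 2019 is May 16, 2025.
Because the automatic bankruptcy stay ran from February 7, 2025 to November 30, 2025, the deadline is extended by 296 days to March 8, 2026.
No stated provision tolls the period for the plaintiff's incapacity, so the interval from April 3, 2024 to September 17, 2024 has no effect on the deadline.
Filing on January 12, 2026 beat the March 8, 2026 deadline — the action is timely.

TIMELY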